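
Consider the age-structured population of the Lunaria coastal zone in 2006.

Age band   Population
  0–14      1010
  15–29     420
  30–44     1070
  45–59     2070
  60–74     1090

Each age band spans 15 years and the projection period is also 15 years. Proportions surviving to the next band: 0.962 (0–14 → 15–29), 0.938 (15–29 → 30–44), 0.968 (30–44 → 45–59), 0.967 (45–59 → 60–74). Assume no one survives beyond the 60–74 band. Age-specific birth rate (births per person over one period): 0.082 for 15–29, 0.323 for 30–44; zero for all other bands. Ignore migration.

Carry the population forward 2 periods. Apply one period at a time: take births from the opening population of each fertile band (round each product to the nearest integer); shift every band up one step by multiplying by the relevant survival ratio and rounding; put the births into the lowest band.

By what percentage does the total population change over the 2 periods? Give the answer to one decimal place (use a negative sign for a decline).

(Groups numbered youngest = 1 to oldest = 5.)
[period 1]
Births: 420 × 0.082 = 34, 1070 × 0.323 = 346 → total 380
Group 2: 1010 × 0.962 = 972
Group 3: 420 × 0.938 = 394
Group 4: 1070 × 0.968 = 1036
Group 5: 2070 × 0.967 = 2002
Population now: 0–14=380, 15–29=972, 30–44=394, 45–59=1036, 60–74=2002
[period 2]
Births: 972 × 0.082 = 80, 394 × 0.323 = 127 → total 207
Group 2: 380 × 0.962 = 366
Group 3: 972 × 0.938 = 912
Group 4: 394 × 0.968 = 381
Group 5: 1036 × 0.967 = 1002
Population now: 0–14=207, 15–29=366, 30–44=912, 45–59=381, 60–74=1002
Total: 5660 → 2868; change = -2792; percentage change = -49.3%

-49.3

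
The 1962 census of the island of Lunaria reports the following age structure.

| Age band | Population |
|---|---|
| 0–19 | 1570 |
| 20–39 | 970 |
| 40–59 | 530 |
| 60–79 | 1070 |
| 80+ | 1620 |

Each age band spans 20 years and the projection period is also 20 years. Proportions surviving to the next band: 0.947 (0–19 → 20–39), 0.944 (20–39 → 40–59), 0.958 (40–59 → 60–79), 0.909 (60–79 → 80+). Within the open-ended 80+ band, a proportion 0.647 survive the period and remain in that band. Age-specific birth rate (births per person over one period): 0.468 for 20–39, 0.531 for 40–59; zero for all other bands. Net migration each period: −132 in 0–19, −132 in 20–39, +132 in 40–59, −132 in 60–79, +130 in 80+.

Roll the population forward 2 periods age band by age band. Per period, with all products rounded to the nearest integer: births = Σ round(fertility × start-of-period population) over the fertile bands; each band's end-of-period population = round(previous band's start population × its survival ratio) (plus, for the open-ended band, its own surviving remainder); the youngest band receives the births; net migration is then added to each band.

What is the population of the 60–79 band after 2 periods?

— Period 1 —
Births: 970 × 0.468 = 454 ; 530 × 0.531 = 281 → total 735
20–39: 1570 × 0.947 = 1487
40–59: 970 × 0.944 = 916
60–79: 530 × 0.958 = 508
80+: 1070 × 0.909 + 1620 × 0.647 = 973 + 1048 = 2021
Net migration: 0–19 − 132 → 603; 20–39 − 132 → 1355; 40–59 + 132 → 1048; 60–79 − 132 → 376; 80+ + 130 → 2151
End of period: [603, 1355, 1048, 376, 2151]
— Period 2 —
Births: 1355 × 0.468 = 634 ; 1048 × 0.531 = 556 → total 1190
20–39: 603 × 0.947 = 571
40–59: 1355 × 0.944 = 1279
60–79: 1048 × 0.958 = 1004
80+: 376 × 0.909 + 2151 × 0.647 = 342 + 1392 = 1734
Net migration: 0–19 − 132 → 1058; 20–39 − 132 → 439; 40–59 + 132 → 1411; 60–79 − 132 → 872; 80+ + 130 → 1864
End of period: [1058, 439, 1411, 872, 1864]

872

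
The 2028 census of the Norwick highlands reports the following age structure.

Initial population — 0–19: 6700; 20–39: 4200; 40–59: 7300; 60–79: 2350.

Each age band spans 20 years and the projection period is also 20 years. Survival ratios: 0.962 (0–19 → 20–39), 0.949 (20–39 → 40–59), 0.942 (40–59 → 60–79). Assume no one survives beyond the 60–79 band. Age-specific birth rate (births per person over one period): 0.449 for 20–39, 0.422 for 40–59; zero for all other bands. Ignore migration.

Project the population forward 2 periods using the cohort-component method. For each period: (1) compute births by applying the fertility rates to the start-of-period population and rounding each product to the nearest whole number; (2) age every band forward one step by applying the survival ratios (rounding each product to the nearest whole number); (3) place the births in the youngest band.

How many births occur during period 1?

4967

Numbering the groups 1..4 from youngest to oldest:
Period 1:
Births: 4200 * 0.449 = 1886 ; 7300 * 0.422 = 3081 → 4967
Group 2: 6700 * 0.962 = 6445
Group 3: 4200 * 0.949 = 3986
Group 4: 7300 * 0.942 = 6877
Giving 4967 / 6445 / 3986 / 6877.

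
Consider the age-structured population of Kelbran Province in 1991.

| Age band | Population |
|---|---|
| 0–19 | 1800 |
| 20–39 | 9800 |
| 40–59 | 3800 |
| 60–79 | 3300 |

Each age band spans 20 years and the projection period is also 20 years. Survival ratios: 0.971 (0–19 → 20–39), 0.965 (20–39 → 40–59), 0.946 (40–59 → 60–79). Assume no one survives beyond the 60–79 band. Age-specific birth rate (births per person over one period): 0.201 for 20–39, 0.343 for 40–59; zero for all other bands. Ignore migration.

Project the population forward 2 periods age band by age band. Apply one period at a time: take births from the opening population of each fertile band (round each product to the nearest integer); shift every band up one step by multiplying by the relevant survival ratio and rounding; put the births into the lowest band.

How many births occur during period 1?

3273

After projecting period 1:
Births: 9800 × 0.201 = 1970  |  3800 × 0.343 = 1303 → total 3273
20–39: 1800 × 0.971 = 1748
40–59: 9800 × 0.965 = 9457
60–79: 3800 × 0.946 = 3595
End of period: [3273, 1748, 9457, 3595]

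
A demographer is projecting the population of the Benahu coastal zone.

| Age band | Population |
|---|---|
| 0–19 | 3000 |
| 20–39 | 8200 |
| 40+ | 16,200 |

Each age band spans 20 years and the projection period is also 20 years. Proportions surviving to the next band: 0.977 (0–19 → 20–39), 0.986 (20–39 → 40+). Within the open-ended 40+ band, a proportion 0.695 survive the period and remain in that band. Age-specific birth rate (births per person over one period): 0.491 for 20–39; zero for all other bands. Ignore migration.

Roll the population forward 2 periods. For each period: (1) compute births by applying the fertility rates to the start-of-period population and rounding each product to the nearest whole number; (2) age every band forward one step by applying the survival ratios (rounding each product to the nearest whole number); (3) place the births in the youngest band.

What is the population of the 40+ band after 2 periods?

After projecting period 1:
Births: 8200 × 0.491 = 4026
20–39: 3000 × 0.977 = 2931
40+: 8200 × 0.986 + 16200 × 0.695 = 8085 + 11259 = 19344
Giving 4026 / 2931 / 19344.
After projecting period 2:
Births: 2931 × 0.491 = 1439
20–39: 4026 × 0.977 = 3933
40+: 2931 × 0.986 + 19344 × 0.695 = 2890 + 13444 = 16334
Giving 1439 / 3933 / 16334.

16334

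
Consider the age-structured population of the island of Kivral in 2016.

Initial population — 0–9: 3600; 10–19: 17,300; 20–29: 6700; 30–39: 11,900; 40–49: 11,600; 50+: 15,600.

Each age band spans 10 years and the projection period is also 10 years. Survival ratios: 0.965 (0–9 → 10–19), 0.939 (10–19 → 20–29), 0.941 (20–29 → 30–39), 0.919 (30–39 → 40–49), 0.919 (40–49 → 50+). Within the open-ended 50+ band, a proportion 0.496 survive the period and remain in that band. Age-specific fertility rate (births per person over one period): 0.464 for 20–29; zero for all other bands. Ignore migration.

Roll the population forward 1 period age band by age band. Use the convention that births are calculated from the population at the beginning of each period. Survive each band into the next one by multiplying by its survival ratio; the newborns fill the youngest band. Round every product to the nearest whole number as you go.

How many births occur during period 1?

3109

Period 1.
Births: 6700 × 0.464 = 3109
10–19: 3600 × 0.965 = 3474
20–29: 17300 × 0.939 = 16245
30–39: 6700 × 0.941 = 6305
40–49: 11900 × 0.919 = 10936
50+: 11600 × 0.919 + 15600 × 0.496 = 10660 + 7738 = 18398
Giving 3109 / 3474 / 16245 / 6305 / 10936 / 18398.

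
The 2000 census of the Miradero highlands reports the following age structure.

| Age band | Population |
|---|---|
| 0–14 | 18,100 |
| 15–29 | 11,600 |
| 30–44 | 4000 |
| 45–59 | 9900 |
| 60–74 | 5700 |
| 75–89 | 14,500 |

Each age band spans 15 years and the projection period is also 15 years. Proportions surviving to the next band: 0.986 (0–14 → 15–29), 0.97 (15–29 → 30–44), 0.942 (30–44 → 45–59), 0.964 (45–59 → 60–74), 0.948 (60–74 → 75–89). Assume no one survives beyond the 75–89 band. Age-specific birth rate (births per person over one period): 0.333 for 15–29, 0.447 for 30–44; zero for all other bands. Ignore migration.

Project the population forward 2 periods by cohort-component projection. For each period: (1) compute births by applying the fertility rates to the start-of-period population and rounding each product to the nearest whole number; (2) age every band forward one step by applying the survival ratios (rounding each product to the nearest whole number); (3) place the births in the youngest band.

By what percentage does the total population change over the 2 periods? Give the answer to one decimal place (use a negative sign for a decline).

-10.4

(Bands numbered youngest = 1 to oldest = 6.)
Period 1.
Births: 11600 × 0.333 = 3863  |  4000 × 0.447 = 1788 ⇒ total 5651
Band 2: 18100 × 0.986 = 17847
Band 3: 11600 × 0.97 = 11252
Band 4: 4000 × 0.942 = 3768
Band 5: 9900 × 0.964 = 9544
Band 6: 5700 × 0.948 = 5404
→ [5651, 17847, 11252, 3768, 9544, 5404]
Period 2.
Births: 17847 × 0.333 = 5943  |  11252 × 0.447 = 5030 ⇒ total 10973
Band 2: 5651 × 0.986 = 5572
Band 3: 17847 × 0.97 = 17312
Band 4: 11252 × 0.942 = 10599
Band 5: 3768 × 0.964 = 3632
Band 6: 9544 × 0.948 = 9048
→ [10973, 5572, 17312, 10599, 3632, 9048]
Total: 63800 → 57136; change = -6664; percentage change = -10.4%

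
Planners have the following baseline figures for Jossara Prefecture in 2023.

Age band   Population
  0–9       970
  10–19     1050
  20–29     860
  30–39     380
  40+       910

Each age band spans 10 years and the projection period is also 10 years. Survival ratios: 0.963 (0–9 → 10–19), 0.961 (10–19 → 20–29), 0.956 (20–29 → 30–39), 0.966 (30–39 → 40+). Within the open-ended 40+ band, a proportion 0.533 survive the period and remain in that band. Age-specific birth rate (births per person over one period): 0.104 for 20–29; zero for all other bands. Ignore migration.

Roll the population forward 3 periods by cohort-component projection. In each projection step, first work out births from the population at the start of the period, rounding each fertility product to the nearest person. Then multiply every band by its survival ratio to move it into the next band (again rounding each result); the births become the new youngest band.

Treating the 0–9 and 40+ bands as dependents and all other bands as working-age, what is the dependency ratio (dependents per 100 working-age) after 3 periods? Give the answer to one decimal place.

162.2

Let group 1 be 0–9 through group 5 = 40+.
After projecting period 1:
Births: 860 × 0.104 = 89
Group 2: 970 × 0.963 = 934
Group 3: 1050 × 0.961 = 1009
Group 4: 860 × 0.956 = 822
Group 5: 380 × 0.966 + 910 × 0.533 = 367 + 485 = 852
→ [89, 934, 1009, 822, 852]
After projecting period 2:
Births: 1009 × 0.104 = 105
Group 2: 89 × 0.963 = 86
Group 3: 934 × 0.961 = 898
Group 4: 1009 × 0.956 = 965
Group 5: 822 × 0.966 + 852 × 0.533 = 794 + 454 = 1248
→ [105, 86, 898, 965, 1248]
After projecting period 3:
Births: 898 × 0.104 = 93
Group 2: 105 × 0.963 = 101
Group 3: 86 × 0.961 = 83
Group 4: 898 × 0.956 = 858
Group 5: 965 × 0.966 + 1248 × 0.533 = 932 + 665 = 1597
→ [93, 101, 83, 858, 1597]
Dependents (band 0–9 + band 40+) = 93 + 1597 = 1690; working-age = 1042; ratio = 1690/1042 × 100 = 162.2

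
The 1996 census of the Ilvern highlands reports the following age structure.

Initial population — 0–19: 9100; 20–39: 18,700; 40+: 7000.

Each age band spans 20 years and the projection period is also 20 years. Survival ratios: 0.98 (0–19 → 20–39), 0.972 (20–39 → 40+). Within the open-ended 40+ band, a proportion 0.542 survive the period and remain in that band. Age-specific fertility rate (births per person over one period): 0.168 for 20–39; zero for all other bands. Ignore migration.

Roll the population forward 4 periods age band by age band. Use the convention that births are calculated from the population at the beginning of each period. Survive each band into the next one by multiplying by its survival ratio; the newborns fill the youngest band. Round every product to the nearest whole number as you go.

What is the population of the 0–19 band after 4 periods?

247

Let group 1 be 0–19 through group 3 = 40+.
— Period 1 —
Births: 18700 × 0.168 = 3142
Group 2: 9100 × 0.98 = 8918
Group 3: 18700 × 0.972 + 7000 × 0.542 = 18176 + 3794 = 21970
Population now: 0–19=3142, 20–39=8918, 40+=21970
— Period 2 —
Births: 8918 × 0.168 = 1498
Group 2: 3142 × 0.98 = 3079
Group 3: 8918 × 0.972 + 21970 × 0.542 = 8668 + 11908 = 20576
Population now: 0–19=1498, 20–39=3079, 40+=20576
— Period 3 —
Births: 3079 × 0.168 = 517
Group 2: 1498 × 0.98 = 1468
Group 3: 3079 × 0.972 + 20576 × 0.542 = 2993 + 11152 = 14145
Population now: 0–19=517, 20–39=1468, 40+=14145
— Period 4 —
Births: 1468 × 0.168 = 247
Group 2: 517 × 0.98 = 507
Group 3: 1468 × 0.972 + 14145 × 0.542 = 1427 + 7667 = 9094
Population now: 0–19=247, 20–39=507, 40+=9094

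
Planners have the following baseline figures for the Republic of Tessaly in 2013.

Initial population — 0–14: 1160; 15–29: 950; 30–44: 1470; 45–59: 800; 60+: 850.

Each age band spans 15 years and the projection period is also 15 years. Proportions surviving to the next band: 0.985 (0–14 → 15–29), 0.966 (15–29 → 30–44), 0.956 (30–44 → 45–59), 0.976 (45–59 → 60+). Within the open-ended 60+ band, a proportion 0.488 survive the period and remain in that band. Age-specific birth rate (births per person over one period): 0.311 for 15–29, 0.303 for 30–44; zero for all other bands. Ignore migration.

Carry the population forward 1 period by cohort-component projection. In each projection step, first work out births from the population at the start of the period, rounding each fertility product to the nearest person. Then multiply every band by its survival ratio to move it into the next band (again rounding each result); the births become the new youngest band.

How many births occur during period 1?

740

Numbering the bands 1..5 from youngest to oldest:
[period 1]
Births: 950 × 0.311 = 295  |  1470 × 0.303 = 445 — total 740
Band 2: 1160 × 0.985 = 1143
Band 3: 950 × 0.966 = 918
Band 4: 1470 × 0.956 = 1405
Band 5: 800 × 0.976 + 850 × 0.488 = 781 + 415 = 1196
Population now: 0–14=740, 15–29=1143, 30–44=918, 45–59=1405, 60+=1196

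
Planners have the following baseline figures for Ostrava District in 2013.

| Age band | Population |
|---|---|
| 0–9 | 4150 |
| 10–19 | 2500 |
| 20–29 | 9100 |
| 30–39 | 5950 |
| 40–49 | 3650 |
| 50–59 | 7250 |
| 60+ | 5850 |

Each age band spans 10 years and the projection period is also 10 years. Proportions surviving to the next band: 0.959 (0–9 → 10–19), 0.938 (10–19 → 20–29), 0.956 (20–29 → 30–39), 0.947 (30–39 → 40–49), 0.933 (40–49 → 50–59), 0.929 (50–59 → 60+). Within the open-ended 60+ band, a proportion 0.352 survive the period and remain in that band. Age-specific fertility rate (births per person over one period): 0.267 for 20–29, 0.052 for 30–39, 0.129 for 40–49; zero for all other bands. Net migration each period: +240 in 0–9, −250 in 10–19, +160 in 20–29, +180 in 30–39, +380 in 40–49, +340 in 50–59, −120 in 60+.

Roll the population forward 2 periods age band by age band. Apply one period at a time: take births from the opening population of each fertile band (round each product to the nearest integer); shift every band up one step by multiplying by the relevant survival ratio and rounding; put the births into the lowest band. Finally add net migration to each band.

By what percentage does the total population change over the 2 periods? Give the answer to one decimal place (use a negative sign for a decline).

(Bands numbered youngest = 1 to oldest = 7.)
Period 1:
Births: 9100 × 0.267 = 2430, 5950 × 0.052 = 309, 3650 × 0.129 = 471 — total 3210
Band 2: 4150 × 0.959 = 3980
Band 3: 2500 × 0.938 = 2345
Band 4: 9100 × 0.956 = 8700
Band 5: 5950 × 0.947 = 5635
Band 6: 3650 × 0.933 = 3405
Band 7: 7250 × 0.929 + 5850 × 0.352 = 6735 + 2059 = 8794
Net migration: Band 1 + 240 → 3450; Band 2 − 250 → 3730; Band 3 + 160 → 2505; Band 4 + 180 → 8880; Band 5 + 380 → 6015; Band 6 + 340 → 3745; Band 7 − 120 → 8674
Population now: 0–9=3450, 10–19=3730, 20–29=2505, 30–39=8880, 40–49=6015, 50–59=3745, 60+=8674
Period 2:
Births: 2505 × 0.267 = 669, 8880 × 0.052 = 462, 6015 × 0.129 = 776 — total 1907
Band 2: 3450 × 0.959 = 3309
Band 3: 3730 × 0.938 = 3499
Band 4: 2505 × 0.956 = 2395
Band 5: 8880 × 0.947 = 8409
Band 6: 6015 × 0.933 = 5612
Band 7: 3745 × 0.929 + 8674 × 0.352 = 3479 + 3053 = 6532
Net migration: Band 1 + 240 → 2147; Band 2 − 250 → 3059; Band 3 + 160 → 3659; Band 4 + 180 → 2575; Band 5 + 380 → 8789; Band 6 + 340 → 5952; Band 7 − 120 → 6412
Population now: 0–9=2147, 10–19=3059, 20–29=3659, 30–39=2575, 40–49=8789, 50–59=5952, 60+=6412
Total: 38450 → 32593; change = -5857; percentage change = -15.2%

-15.2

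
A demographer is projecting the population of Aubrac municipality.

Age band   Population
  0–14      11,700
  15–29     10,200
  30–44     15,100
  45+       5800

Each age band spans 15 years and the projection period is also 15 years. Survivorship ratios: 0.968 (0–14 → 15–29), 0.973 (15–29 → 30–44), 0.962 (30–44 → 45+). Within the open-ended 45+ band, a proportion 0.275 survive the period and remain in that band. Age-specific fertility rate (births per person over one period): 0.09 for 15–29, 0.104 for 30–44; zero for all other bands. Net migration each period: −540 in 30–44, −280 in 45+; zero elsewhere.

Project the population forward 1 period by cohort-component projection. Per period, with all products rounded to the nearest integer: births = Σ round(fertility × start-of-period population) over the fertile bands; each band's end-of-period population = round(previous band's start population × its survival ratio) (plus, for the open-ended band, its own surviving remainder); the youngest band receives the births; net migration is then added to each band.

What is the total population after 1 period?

After projecting period 1:
Births: 10200 * 0.09 = 918  |  15100 * 0.104 = 1570 ⇒ total 2488
15–29: 11700 * 0.968 = 11326
30–44: 10200 * 0.973 = 9925
45+: 15100 * 0.962 + 5800 * 0.275 = 14526 + 1595 = 16121
Net migration: 30–44 − 540 → 9385; 45+ − 280 → 15841
Population now: 0–14=2488, 15–29=11326, 30–44=9385, 45+=15841
Total after period 1: 2488 + 11326 + 9385 + 15841 = 39040

39040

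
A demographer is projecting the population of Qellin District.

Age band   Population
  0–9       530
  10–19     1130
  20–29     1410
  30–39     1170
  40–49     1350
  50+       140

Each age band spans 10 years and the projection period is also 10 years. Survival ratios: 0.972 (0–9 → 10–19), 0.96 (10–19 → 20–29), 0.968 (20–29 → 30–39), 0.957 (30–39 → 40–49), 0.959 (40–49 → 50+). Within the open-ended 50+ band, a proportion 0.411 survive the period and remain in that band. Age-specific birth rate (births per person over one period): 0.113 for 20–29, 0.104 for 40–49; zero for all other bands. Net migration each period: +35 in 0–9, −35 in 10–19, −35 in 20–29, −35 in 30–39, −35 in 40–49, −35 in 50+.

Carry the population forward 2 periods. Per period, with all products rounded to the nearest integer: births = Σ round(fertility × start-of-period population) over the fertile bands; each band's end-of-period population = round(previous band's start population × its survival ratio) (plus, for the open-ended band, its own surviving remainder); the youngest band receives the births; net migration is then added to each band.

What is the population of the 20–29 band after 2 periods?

Call the groups 1 to 6, youngest first.
After projecting period 1:
Births: 1410 × 0.113 = 159 ; 1350 × 0.104 = 140 → 299
Group 2: 530 × 0.972 = 515
Group 3: 1130 × 0.96 = 1085
Group 4: 1410 × 0.968 = 1365
Group 5: 1170 × 0.957 = 1120
Group 6: 1350 × 0.959 + 140 × 0.411 = 1295 + 58 = 1353
Net migration: Group 1 + 35 → 334; Group 2 − 35 → 480; Group 3 − 35 → 1050; Group 4 − 35 → 1330; Group 5 − 35 → 1085; Group 6 − 35 → 1318
→ [334, 480, 1050, 1330, 1085, 1318]
After projecting period 2:
Births: 1050 × 0.113 = 119 ; 1085 × 0.104 = 113 → 232
Group 2: 334 × 0.972 = 325
Group 3: 480 × 0.96 = 461
Group 4: 1050 × 0.968 = 1016
Group 5: 1330 × 0.957 = 1273
Group 6: 1085 × 0.959 + 1318 × 0.411 = 1041 + 542 = 1583
Net migration: Group 1 + 35 → 267; Group 2 − 35 → 290; Group 3 − 35 → 426; Group 4 − 35 → 981; Group 5 − 35 → 1238; Group 6 − 35 → 1548
→ [267, 290, 426, 981, 1238, 1548]

426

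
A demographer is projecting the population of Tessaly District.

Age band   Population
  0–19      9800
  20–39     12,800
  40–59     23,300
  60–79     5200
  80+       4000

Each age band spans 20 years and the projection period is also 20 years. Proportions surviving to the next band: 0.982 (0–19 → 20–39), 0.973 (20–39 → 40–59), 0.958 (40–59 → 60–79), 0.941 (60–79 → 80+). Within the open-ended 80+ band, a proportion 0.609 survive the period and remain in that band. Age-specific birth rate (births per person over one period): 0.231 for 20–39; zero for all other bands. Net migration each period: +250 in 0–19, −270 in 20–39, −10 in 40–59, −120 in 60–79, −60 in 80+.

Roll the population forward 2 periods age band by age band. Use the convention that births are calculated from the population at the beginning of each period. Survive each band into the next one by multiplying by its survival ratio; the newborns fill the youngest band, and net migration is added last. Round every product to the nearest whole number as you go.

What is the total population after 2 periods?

Numbering the groups 1..5 from youngest to oldest:
— Period 1 —
Births: 12800 × 0.231 = 2957
Group 2: 9800 × 0.982 = 9624
Group 3: 12800 × 0.973 = 12454
Group 4: 23300 × 0.958 = 22321
Group 5: 5200 × 0.941 + 4000 × 0.609 = 4893 + 2436 = 7329
Net migration: Group 1 + 250 → 3207; Group 2 − 270 → 9354; Group 3 − 10 → 12444; Group 4 − 120 → 22201; Group 5 − 60 → 7269
Population now: 0–19=3207, 20–39=9354, 40–59=12444, 60–79=22201, 80+=7269
— Period 2 —
Births: 9354 × 0.231 = 2161
Group 2: 3207 × 0.982 = 3149
Group 3: 9354 × 0.973 = 9101
Group 4: 12444 × 0.958 = 11921
Group 5: 22201 × 0.941 + 7269 × 0.609 = 20891 + 4427 = 25318
Net migration: Group 1 + 250 → 2411; Group 2 − 270 → 2879; Group 3 − 10 → 9091; Group 4 − 120 → 11801; Group 5 − 60 → 25258
Population now: 0–19=2411, 20–39=2879, 40–59=9091, 60–79=11801, 80+=25258
Total after period 2: 2411 + 2879 + 9091 + 11801 + 25258 = 51440

51440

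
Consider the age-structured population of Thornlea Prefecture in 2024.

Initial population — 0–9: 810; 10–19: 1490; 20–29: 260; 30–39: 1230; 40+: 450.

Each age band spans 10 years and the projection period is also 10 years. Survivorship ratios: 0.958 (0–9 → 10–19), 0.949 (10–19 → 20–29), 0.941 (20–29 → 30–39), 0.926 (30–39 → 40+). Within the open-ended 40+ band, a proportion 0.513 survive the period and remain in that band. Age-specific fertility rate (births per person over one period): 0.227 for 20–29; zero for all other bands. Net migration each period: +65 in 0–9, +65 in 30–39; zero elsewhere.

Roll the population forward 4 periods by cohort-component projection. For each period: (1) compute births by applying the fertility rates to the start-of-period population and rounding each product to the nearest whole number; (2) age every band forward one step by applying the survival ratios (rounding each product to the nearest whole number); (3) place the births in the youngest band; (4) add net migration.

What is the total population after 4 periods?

2461

(Groups numbered youngest = 1 to oldest = 5.)
Period 1.
Births: 260 * 0.227 = 59
Group 2: 810 * 0.958 = 776
Group 3: 1490 * 0.949 = 1414
Group 4: 260 * 0.941 = 245
Group 5: 1230 * 0.926 + 450 * 0.513 = 1139 + 231 = 1370
Net migration: Group 1 + 65 → 124; Group 4 + 65 → 310
→ [124, 776, 1414, 310, 1370]
Period 2.
Births: 1414 * 0.227 = 321
Group 2: 124 * 0.958 = 119
Group 3: 776 * 0.949 = 736
Group 4: 1414 * 0.941 = 1331
Group 5: 310 * 0.926 + 1370 * 0.513 = 287 + 703 = 990
Net migration: Group 1 + 65 → 386; Group 4 + 65 → 1396
→ [386, 119, 736, 1396, 990]
Period 3.
Births: 736 * 0.227 = 167
Group 2: 386 * 0.958 = 370
Group 3: 119 * 0.949 = 113
Group 4: 736 * 0.941 = 693
Group 5: 1396 * 0.926 + 990 * 0.513 = 1293 + 508 = 1801
Net migration: Group 1 + 65 → 232; Group 4 + 65 → 758
→ [232, 370, 113, 758, 1801]
Period 4.
Births: 113 * 0.227 = 26
Group 2: 232 * 0.958 = 222
Group 3: 370 * 0.949 = 351
Group 4: 113 * 0.941 = 106
Group 5: 758 * 0.926 + 1801 * 0.513 = 702 + 924 = 1626
Net migration: Group 1 + 65 → 91; Group 4 + 65 → 171
→ [91, 222, 351, 171, 1626]
Total after period 4: 91 + 222 + 351 + 171 + 1626 = 2461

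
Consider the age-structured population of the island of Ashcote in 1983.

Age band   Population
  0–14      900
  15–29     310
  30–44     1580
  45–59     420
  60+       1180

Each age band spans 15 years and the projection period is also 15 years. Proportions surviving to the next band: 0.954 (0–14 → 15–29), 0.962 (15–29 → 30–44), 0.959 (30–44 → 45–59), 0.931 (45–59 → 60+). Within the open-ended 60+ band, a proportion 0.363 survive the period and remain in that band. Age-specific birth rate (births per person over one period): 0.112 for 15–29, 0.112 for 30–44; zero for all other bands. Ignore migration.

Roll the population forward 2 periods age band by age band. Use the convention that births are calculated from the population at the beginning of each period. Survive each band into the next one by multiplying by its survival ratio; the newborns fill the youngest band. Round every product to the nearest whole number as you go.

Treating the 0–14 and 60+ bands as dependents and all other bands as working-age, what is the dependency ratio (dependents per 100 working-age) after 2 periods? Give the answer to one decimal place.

Numbering the groups 1..5 from youngest to oldest:
Period 1:
Births: 310 * 0.112 = 35  |  1580 * 0.112 = 177 — total 212
Group 2: 900 * 0.954 = 859
Group 3: 310 * 0.962 = 298
Group 4: 1580 * 0.959 = 1515
Group 5: 420 * 0.931 + 1180 * 0.363 = 391 + 428 = 819
→ [212, 859, 298, 1515, 819]
Period 2:
Births: 859 * 0.112 = 96  |  298 * 0.112 = 33 — total 129
Group 2: 212 * 0.954 = 202
Group 3: 859 * 0.962 = 826
Group 4: 298 * 0.959 = 286
Group 5: 1515 * 0.931 + 819 * 0.363 = 1410 + 297 = 1707
→ [129, 202, 826, 286, 1707]
Dependents (band 0–14 + band 60+) = 129 + 1707 = 1836; working-age = 1314; ratio = 1836/1314 × 100 = 139.7

139.7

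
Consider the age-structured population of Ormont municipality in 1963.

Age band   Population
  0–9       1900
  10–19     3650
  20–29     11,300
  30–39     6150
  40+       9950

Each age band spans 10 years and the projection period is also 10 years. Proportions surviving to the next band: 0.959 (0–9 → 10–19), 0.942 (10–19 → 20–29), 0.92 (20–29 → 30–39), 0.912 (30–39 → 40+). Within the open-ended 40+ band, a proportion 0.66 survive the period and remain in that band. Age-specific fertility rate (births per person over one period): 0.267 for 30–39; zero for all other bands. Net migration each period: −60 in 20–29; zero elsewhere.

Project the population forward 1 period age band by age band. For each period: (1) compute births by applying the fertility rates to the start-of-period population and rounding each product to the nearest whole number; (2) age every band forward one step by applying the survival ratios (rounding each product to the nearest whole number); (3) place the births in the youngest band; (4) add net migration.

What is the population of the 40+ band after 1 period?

12176

(Groups numbered youngest = 1 to oldest = 5.)
— Period 1 —
Births: 6150 × 0.267 = 1642
Group 2: 1900 × 0.959 = 1822
Group 3: 3650 × 0.942 = 3438
Group 4: 11300 × 0.92 = 10396
Group 5: 6150 × 0.912 + 9950 × 0.66 = 5609 + 6567 = 12176
Net migration: Group 3 − 60 → 3378
→ [1642, 1822, 3378, 10396, 12176]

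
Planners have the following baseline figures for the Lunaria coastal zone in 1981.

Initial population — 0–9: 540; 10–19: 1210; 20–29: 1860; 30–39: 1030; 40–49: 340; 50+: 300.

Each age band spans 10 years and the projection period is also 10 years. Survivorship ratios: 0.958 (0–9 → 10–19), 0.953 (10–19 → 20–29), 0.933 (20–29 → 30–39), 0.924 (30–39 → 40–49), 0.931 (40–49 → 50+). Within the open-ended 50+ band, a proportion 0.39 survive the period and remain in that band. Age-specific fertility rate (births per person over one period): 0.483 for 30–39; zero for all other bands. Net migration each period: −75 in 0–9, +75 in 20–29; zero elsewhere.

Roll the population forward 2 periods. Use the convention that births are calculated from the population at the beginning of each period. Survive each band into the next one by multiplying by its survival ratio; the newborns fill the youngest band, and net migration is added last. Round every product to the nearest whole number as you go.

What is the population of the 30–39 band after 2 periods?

1146

— Period 1 —
Births: 1030 × 0.483 = 497
10–19: 540 × 0.958 = 517
20–29: 1210 × 0.953 = 1153
30–39: 1860 × 0.933 = 1735
40–49: 1030 × 0.924 = 952
50+: 340 × 0.931 + 300 × 0.39 = 317 + 117 = 434
Net migration: 0–9 − 75 → 422; 20–29 + 75 → 1228
→ [422, 517, 1228, 1735, 952, 434]
— Period 2 —
Births: 1735 × 0.483 = 838
10–19: 422 × 0.958 = 404
20–29: 517 × 0.953 = 493
30–39: 1228 × 0.933 = 1146
40–49: 1735 × 0.924 = 1603
50+: 952 × 0.931 + 434 × 0.39 = 886 + 169 = 1055
Net migration: 0–9 − 75 → 763; 20–29 + 75 → 568
→ [763, 404, 568, 1146, 1603, 1055]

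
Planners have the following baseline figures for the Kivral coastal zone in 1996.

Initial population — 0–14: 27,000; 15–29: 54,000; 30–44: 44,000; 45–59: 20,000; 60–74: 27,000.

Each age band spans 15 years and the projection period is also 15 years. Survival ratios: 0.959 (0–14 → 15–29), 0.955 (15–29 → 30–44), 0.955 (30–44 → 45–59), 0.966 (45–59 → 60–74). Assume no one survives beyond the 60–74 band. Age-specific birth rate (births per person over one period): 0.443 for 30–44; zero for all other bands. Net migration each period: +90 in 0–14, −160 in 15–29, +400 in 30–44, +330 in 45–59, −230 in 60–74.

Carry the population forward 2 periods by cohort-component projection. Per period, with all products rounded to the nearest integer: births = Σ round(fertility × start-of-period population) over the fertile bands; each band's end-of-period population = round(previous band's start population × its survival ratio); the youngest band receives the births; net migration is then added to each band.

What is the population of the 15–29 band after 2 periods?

18619

Period 1:
Births: 44000 × 0.443 = 19492
15–29: 27000 × 0.959 = 25893
30–44: 54000 × 0.955 = 51570
45–59: 44000 × 0.955 = 42020
60–74: 20000 × 0.966 = 19320
Net migration: 0–14 + 90 → 19582; 15–29 − 160 → 25733; 30–44 + 400 → 51970; 45–59 + 330 → 42350; 60–74 − 230 → 19090
Population now: 0–14=19582, 15–29=25733, 30–44=51970, 45–59=42350, 60–74=19090
Period 2:
Births: 51970 × 0.443 = 23023
15–29: 19582 × 0.959 = 18779
30–44: 25733 × 0.955 = 24575
45–59: 51970 × 0.955 = 49631
60–74: 42350 × 0.966 = 40910
Net migration: 0–14 + 90 → 23113; 15–29 − 160 → 18619; 30–44 + 400 → 24975; 45–59 + 330 → 49961; 60–74 − 230 → 40680
Population now: 0–14=23113, 15–29=18619, 30–44=24975, 45–59=49961, 60–74=40680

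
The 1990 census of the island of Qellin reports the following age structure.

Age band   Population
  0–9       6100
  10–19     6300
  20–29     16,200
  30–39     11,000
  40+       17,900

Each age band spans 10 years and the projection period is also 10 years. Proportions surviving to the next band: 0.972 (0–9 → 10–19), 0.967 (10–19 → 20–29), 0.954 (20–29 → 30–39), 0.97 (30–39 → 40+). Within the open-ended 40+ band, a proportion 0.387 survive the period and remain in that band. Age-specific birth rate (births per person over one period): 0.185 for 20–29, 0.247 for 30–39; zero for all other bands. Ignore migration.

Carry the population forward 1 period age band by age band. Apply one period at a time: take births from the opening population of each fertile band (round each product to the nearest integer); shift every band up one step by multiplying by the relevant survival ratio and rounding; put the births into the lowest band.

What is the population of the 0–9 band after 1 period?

5714

Period 1.
Births: 16200 × 0.185 = 2997, 11000 × 0.247 = 2717 — total 5714
10–19: 6100 × 0.972 = 5929
20–29: 6300 × 0.967 = 6092
30–39: 16200 × 0.954 = 15455
40+: 11000 × 0.97 + 17900 × 0.387 = 10670 + 6927 = 17597
Population now: 0–9=5714, 10–19=5929, 20–29=6092, 30–39=15455, 40+=17597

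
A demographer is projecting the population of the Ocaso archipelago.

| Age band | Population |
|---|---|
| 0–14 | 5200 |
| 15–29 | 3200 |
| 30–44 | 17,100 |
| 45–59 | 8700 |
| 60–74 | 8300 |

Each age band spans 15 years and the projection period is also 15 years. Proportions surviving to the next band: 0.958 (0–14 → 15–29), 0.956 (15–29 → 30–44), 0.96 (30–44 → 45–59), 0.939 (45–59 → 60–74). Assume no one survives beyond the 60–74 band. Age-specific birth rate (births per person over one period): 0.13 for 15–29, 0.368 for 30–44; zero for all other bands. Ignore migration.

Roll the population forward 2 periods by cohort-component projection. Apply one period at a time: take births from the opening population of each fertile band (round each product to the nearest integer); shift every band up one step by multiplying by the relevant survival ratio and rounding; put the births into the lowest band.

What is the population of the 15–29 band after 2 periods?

After projecting period 1:
Births: 3200 × 0.13 = 416 ; 17100 × 0.368 = 6293 → 6709
15–29: 5200 × 0.958 = 4982
30–44: 3200 × 0.956 = 3059
45–59: 17100 × 0.96 = 16416
60–74: 8700 × 0.939 = 8169
End of period: [6709, 4982, 3059, 16416, 8169]
After projecting period 2:
Births: 4982 × 0.13 = 648 ; 3059 × 0.368 = 1126 → 1774
15–29: 6709 × 0.958 = 6427
30–44: 4982 × 0.956 = 4763
45–59: 3059 × 0.96 = 2937
60–74: 16416 × 0.939 = 15415
End of period: [1774, 6427, 4763, 2937, 15415]

6427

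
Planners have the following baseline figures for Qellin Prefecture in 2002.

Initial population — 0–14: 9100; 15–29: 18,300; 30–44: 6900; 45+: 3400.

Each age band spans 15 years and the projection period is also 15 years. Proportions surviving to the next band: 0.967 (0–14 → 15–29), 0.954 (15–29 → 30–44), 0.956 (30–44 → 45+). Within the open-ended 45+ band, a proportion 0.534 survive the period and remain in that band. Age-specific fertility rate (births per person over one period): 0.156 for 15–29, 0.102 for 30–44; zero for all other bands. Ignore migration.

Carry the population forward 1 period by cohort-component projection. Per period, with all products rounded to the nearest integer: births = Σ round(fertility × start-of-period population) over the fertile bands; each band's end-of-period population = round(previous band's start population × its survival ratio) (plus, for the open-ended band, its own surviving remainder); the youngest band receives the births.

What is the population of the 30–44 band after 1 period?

Call the bands 1 to 4, youngest first.
Period 1:
Births: 18300 × 0.156 = 2855 ; 6900 × 0.102 = 704 — total 3559
Band 2: 9100 × 0.967 = 8800
Band 3: 18300 × 0.954 = 17458
Band 4: 6900 × 0.956 + 3400 × 0.534 = 6596 + 1816 = 8412
End of period: [3559, 8800, 17458, 8412]

17458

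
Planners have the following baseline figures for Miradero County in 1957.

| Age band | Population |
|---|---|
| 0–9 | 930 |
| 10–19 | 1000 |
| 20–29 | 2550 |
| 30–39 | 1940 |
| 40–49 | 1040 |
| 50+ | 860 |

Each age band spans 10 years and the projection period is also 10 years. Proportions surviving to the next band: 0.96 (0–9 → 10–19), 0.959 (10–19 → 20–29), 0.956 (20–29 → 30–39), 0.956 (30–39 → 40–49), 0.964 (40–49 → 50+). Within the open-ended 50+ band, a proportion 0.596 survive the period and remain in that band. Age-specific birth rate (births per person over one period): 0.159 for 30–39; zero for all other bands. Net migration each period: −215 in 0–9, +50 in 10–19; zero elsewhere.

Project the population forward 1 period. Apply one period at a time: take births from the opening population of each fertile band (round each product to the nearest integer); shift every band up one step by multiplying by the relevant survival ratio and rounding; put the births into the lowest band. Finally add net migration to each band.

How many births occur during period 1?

(Bands numbered youngest = 1 to oldest = 6.)
— Period 1 —
Births: 1940 × 0.159 = 308
Band 2: 930 × 0.96 = 893
Band 3: 1000 × 0.959 = 959
Band 4: 2550 × 0.956 = 2438
Band 5: 1940 × 0.956 = 1855
Band 6: 1040 × 0.964 + 860 × 0.596 = 1003 + 513 = 1516
Net migration: Band 1 − 215 → 93; Band 2 + 50 → 943
Giving 93 / 943 / 959 / 2438 / 1855 / 1516.

308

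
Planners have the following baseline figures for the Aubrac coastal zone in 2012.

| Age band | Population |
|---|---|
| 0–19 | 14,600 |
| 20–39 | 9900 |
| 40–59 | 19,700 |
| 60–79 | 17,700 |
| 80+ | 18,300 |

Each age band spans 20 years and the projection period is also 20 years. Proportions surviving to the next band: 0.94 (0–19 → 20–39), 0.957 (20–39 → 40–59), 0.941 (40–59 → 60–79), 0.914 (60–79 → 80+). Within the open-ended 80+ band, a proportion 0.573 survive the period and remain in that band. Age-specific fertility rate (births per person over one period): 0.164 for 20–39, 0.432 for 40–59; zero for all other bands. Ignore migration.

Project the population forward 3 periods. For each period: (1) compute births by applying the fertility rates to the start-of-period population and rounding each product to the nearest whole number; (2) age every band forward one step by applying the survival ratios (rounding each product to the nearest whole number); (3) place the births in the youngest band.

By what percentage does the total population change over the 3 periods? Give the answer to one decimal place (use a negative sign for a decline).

-23.6

Call the groups 1 to 5, youngest first.
After projecting period 1:
Births: 9900 * 0.164 = 1624, 19700 * 0.432 = 8510 — total 10134
Group 2: 14600 * 0.94 = 13724
Group 3: 9900 * 0.957 = 9474
Group 4: 19700 * 0.941 = 18538
Group 5: 17700 * 0.914 + 18300 * 0.573 = 16178 + 10486 = 26664
→ [10134, 13724, 9474, 18538, 26664]
After projecting period 2:
Births: 13724 * 0.164 = 2251, 9474 * 0.432 = 4093 — total 6344
Group 2: 10134 * 0.94 = 9526
Group 3: 13724 * 0.957 = 13134
Group 4: 9474 * 0.941 = 8915
Group 5: 18538 * 0.914 + 26664 * 0.573 = 16944 + 15278 = 32222
→ [6344, 9526, 13134, 8915, 32222]
After projecting period 3:
Births: 9526 * 0.164 = 1562, 13134 * 0.432 = 5674 — total 7236
Group 2: 6344 * 0.94 = 5963
Group 3: 9526 * 0.957 = 9116
Group 4: 13134 * 0.941 = 12359
Group 5: 8915 * 0.914 + 32222 * 0.573 = 8148 + 18463 = 26611
→ [7236, 5963, 9116, 12359, 26611]
Total: 80200 → 61285; change = -18915; percentage change = -23.6%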